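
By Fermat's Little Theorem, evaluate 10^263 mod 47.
By Fermat: 10^{46} ≡ 1 (mod 47). 263 ≡ 33 (mod 46). So 10^{263} ≡ 10^{33} ≡ 26 (mod 47)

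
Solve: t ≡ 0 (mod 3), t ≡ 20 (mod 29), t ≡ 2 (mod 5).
M = 3 × 29 × 5 = 435. M₁ = 145, y₁ ≡ 1 (mod 3). M₂ = 15, y₂ ≡ 2 (mod 29). M₃ = 87, y₃ ≡ 3 (mod 5). t = 0×145×1 + 20×15×2 + 2×87×3 ≡ 252 (mod 435)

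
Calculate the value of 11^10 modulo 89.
10 = 8 + 2 (binary 1010). Repeated squaring mod 89: 11^1 ≡ 11; 11^2 ≡ 11² = 121 ≡ 32; 11^4 ≡ 32² = 1024 ≡ 45; 11^8 ≡ 45² = 2025 ≡ 67. Multiply: 11^10 = 11^8 × 11^2 ≡ 67 × 32 (mod 89): 67 × 32 = 2144 ≡ 8. So 11^10 ≡ 8 (mod 89).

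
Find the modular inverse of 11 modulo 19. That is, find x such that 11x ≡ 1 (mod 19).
7

Using Extended Euclidean Algorithm:
gcd(11, 19) = 1
Bezout coefficients: 11 × 7 + 19 × -4 = 1
So 11 × 7 ≡ 1 (mod 19)
The inverse is 7 mod 19 = 7
Verification: 11 × 7 = 77 = 4 × 19 + 1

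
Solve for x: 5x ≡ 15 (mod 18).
3

Since gcd(5, 18) = 1 divides 15, a solution exists.
Multiply both sides by the inverse of 5 mod 18:
  5^(-1) mod 18 = 11
  x ≡ 11 × 15 ≡ 165 ≡ 3 (mod 18)
Verification: 5 × 3 = 15 = 0 × 18 + 15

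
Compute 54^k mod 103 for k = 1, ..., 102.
g^1, g^2, ..., g^{102} mod 103: {54, 32, 80, 97, 88, 14, 35, 36, 90, 19, 99, 93, 78, 92, 24, 60, 47, 66, 62, 52, 27, 16, 40, 100, 44, 7, 69, 18, 45, 61, 101, 98, 39, 46, 12, 30, 75, 33, 31, 26, 65, 8, 20, 50, 22, 55, 86, 9, 74, 82, 102, 49, 71, 23, 6, 15, 89, 68, 67, 13, 84, 4, 10, 25, 11, 79, 43, 56, 37, 41, 51, 76, 87, 63, 3, 59, 96, 34, 85, 58, 42, 2, 5, 64, 57, 91, 73, 28, 70, 72, 77, 38, 95, 83, 53, 81, 48, 17, 94, 29, 21, 1}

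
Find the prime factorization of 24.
2^3 × 3

Divide by primes starting from smallest:
24 ÷ 2 = 12
12 ÷ 2 = 6
6 ÷ 2 = 3
3 ÷ 3 = 1

24 = 2^3 × 3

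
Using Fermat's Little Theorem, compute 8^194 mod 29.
By Fermat: 8^{28} ≡ 1 (mod 29). 194 = 6×28 + 26. So 8^{194} ≡ 8^{26} ≡ 5 (mod 29)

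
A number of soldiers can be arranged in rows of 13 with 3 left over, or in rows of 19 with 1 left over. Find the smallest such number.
M = 13 × 19 = 247. M₁ = 19, y₁ ≡ 11 (mod 13). M₂ = 13, y₂ ≡ 3 (mod 19). m = 3×19×11 + 1×13×3 ≡ 172 (mod 247). The smallest positive such number is 172.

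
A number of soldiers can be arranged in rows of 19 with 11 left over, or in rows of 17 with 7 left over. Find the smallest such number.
M = 19 × 17 = 323. M₁ = 17, y₁ ≡ 9 (mod 19). M₂ = 19, y₂ ≡ 9 (mod 17). y = 11×17×9 + 7×19×9 ≡ 296 (mod 323). The smallest positive such number is 296.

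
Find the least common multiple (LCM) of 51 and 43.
2193

First find GCD(51, 43) using the Euclidean algorithm:
51 = 1 × 43 + 8
43 = 5 × 8 + 3
8 = 2 × 3 + 2
3 = 1 × 2 + 1
2 = 2 × 1 + 0
GCD(51, 43) = 1

LCM formula: LCM(a, b) = (a × b) / GCD(a, b)
LCM(51, 43) = (51 × 43) / 1
LCM(51, 43) = 2193 / 1
LCM(51, 43) = 2193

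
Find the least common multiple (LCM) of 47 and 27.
1269

First find GCD(47, 27) using the Euclidean algorithm:
47 = 1 × 27 + 20
27 = 1 × 20 + 7
20 = 2 × 7 + 6
7 = 1 × 6 + 1
6 = 6 × 1 + 0
GCD(47, 27) = 1

LCM formula: LCM(a, b) = (a × b) / GCD(a, b)
LCM(47, 27) = (47 × 27) / 1
LCM(47, 27) = 1269 / 1
LCM(47, 27) = 1269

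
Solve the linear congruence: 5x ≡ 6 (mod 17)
8

Since gcd(5, 17) = 1 divides 6, a solution exists.
Multiply both sides by the inverse of 5 mod 17:
  5^(-1) mod 17 = 7
  x ≡ 7 × 6 ≡ 42 ≡ 8 (mod 17)
Verification: 5 × 8 = 40 = 2 × 17 + 6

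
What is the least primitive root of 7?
3

A primitive root g modulo p has order p-1 = 6
Prime divisors of 6: [2, 3]
g is a primitive root iff g^(6/q) ≢ 1 (mod 7) for each prime divisor q
Testing small values:
  g = 2: 2^3 ≡ 1, 2^2 ≡ 4 (mod 7) → 2^3 ≡ 1, not primitive root
  g = 3: 3^3 ≡ 6, 3^2 ≡ 2 (mod 7) → none is 1, primitive root!
The smallest primitive root is 3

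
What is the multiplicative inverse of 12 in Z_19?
8

Using Extended Euclidean Algorithm:
gcd(12, 19) = 1
Bezout coefficients: 12 × 8 + 19 × -5 = 1
So 12 × 8 ≡ 1 (mod 19)
The inverse is 8 mod 19 = 8
Verification: 12 × 8 = 96 = 5 × 19 + 1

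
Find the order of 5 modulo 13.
Powers of 5 mod 13: 5^1≡5, 5^2≡12, 5^3≡8, 5^4≡1. Order = 4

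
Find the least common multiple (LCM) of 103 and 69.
7107

First find GCD(103, 69) using the Euclidean algorithm:
103 = 1 × 69 + 34
69 = 2 × 34 + 1
34 = 34 × 1 + 0
GCD(103, 69) = 1

LCM formula: LCM(a, b) = (a × b) / GCD(a, b)
LCM(103, 69) = (103 × 69) / 1
LCM(103, 69) = 7107 / 1
LCM(103, 69) = 7107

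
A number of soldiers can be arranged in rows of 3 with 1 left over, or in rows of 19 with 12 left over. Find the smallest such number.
M = 3 × 19 = 57. M₁ = 19, y₁ ≡ 1 (mod 3). M₂ = 3, y₂ ≡ 13 (mod 19). z = 1×19×1 + 12×3×13 ≡ 31 (mod 57). The smallest positive such number is 31.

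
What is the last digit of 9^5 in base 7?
9 ≡ 2 (mod 7). 5 = 4 + 1 (binary 101). Repeated squaring mod 7: 2^1 ≡ 2; 2^2 ≡ 2² = 4 ≡ 4; 2^4 ≡ 4² = 16 ≡ 2. Multiply: 9^5 ≡ 2^4 × 2^1 ≡ 2 × 2 (mod 7): 2 × 2 = 4 ≡ 4. So 9^5 ≡ 4 (mod 7).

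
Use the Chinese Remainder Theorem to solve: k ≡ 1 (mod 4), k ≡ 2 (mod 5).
M = 4 × 5 = 20. M₁ = 5, y₁ ≡ 1 (mod 4). M₂ = 4, y₂ ≡ 4 (mod 5). k = 1×5×1 + 2×4×4 ≡ 17 (mod 20)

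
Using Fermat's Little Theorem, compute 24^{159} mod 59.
33

By Fermat's Little Theorem, a^(p-1) ≡ 1 (mod p) for prime p and gcd(a, p) = 1
Here p = 59, so 24^58 ≡ 1 (mod 59)
We can reduce the exponent: 159 mod 58 = 43
So 24^159 ≡ 24^43 (mod 59)
Computing: 24^43 mod 59 = 33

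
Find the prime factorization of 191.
191

Divide by primes starting from smallest:
191 ÷ 191 = 1

191 = 191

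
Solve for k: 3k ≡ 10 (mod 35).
15

Since gcd(3, 35) = 1 divides 10, a solution exists.
Multiply both sides by the inverse of 3 mod 35:
  3^(-1) mod 35 = 12
  x ≡ 12 × 10 ≡ 120 ≡ 15 (mod 35)
Verification: 3 × 15 = 45 = 1 × 35 + 10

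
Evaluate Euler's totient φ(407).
360

Prime factorization: 407 = 11 × 37
Using the formula φ(n) = n × Π(1 - 1/p) for each prime factor p:
φ(407) = 407 × (1 - 1/11) × (1 - 1/37)
φ(407) = 360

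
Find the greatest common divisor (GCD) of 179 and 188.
1

Using the Euclidean algorithm:
179 = 0 × 188 + 179
188 = 1 × 179 + 9
179 = 19 × 9 + 8
9 = 1 × 8 + 1
8 = 8 × 1 + 0

GCD(179, 188) = 1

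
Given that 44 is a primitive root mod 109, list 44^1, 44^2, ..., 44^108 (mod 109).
g^1, g^2, ..., g^{108} mod 109: {44, 83, 55, 22, 96, 82, 11, 48, 41, 60, 24, 75, 30, 12, 92, 15, 6, 46, 62, 3, 23, 31, 56, 66, 70, 28, 33, 35, 14, 71, 72, 7, 90, 36, 58, 45, 18, 29, 77, 9, 69, 93, 59, 89, 101, 84, 99, 105, 42, 104, 107, 21, 52, 108, 65, 26, 54, 87, 13, 27, 98, 61, 68, 49, 85, 34, 79, 97, 17, 94, 103, 63, 47, 106, 86, 78, 53, 43, 39, 81, 76, 74, 95, 38, 37, 102, 19, 73, 51, 64, 91, 80, 32, 100, 40, 16, 50, 20, 8, 25, 10, 4, 67, 5, 2, 88, 57, 1}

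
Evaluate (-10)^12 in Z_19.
Using repeated squaring. (-10) ≡ 9 (mod 19). 12 = 8 + 4 (binary 1100). Repeated squaring mod 19: 9^1 ≡ 9; 9^2 ≡ 9² = 81 ≡ 5; 9^4 ≡ 5² = 25 ≡ 6; 9^8 ≡ 6² = 36 ≡ 17. Multiply: (-10)^12 ≡ 9^8 × 9^4 ≡ 17 × 6 (mod 19): 17 × 6 = 102 ≡ 7. So (-10)^12 ≡ 7 (mod 19).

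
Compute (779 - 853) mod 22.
14

(779 - 853) = -74
-74 mod 22 = 14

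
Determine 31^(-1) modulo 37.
31^(-1) ≡ 6 (mod 37). Verification: 31 × 6 = 186 ≡ 1 (mod 37)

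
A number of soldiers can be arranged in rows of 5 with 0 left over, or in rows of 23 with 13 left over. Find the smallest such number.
M = 5 × 23 = 115. M₁ = 23, y₁ ≡ 2 (mod 5). M₂ = 5, y₂ ≡ 14 (mod 23). z = 0×23×2 + 13×5×14 ≡ 105 (mod 115). The smallest positive such number is 105.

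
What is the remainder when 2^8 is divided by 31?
8 = 8 (binary 1000). Repeated squaring mod 31: 2^1 ≡ 2; 2^2 ≡ 2² = 4 ≡ 4; 2^4 ≡ 4² = 16 ≡ 16; 2^8 ≡ 16² = 256 ≡ 8. So 2^8 ≡ 8 (mod 31).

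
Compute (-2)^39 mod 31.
Using Fermat: (-2)^{30} ≡ 1 (mod 31). 39 ≡ 9 (mod 30). So (-2)^{39} ≡ (-2)^{9} ≡ 15 (mod 31)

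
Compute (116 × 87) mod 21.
12

(116 × 87) = 10092
10092 mod 21 = 12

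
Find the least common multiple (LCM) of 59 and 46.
2714

First find GCD(59, 46) using the Euclidean algorithm:
59 = 1 × 46 + 13
46 = 3 × 13 + 7
13 = 1 × 7 + 6
7 = 1 × 6 + 1
6 = 6 × 1 + 0
GCD(59, 46) = 1

LCM formula: LCM(a, b) = (a × b) / GCD(a, b)
LCM(59, 46) = (59 × 46) / 1
LCM(59, 46) = 2714 / 1
LCM(59, 46) = 2714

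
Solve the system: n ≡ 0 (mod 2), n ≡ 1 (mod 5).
M = 2 × 5 = 10. M₁ = 5, y₁ ≡ 1 (mod 2). M₂ = 2, y₂ ≡ 3 (mod 5). n = 0×5×1 + 1×2×3 ≡ 6 (mod 10)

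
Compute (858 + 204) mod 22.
6

(858 + 204) = 1062
1062 mod 22 = 6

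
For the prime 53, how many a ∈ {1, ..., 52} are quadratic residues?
For prime 53, there are (p-1)/2 = (53-1)/2 = 26 quadratic residues (excluding 0).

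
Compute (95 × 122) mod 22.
18

(95 × 122) = 11590
11590 mod 22 = 18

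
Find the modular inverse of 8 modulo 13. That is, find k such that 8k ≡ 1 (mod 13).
5

Using Extended Euclidean Algorithm:
gcd(8, 13) = 1
Bezout coefficients: 8 × 5 + 13 × -3 = 1
So 8 × 5 ≡ 1 (mod 13)
The inverse is 5 mod 13 = 5
Verification: 8 × 5 = 40 = 3 × 13 + 1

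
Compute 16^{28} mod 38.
16

Using successive squaring:
Binary expansion of 28: 11100
Powers of 16 mod 38 (each is the square of the previous):
  16^1 ≡ 16 (mod 38)
  16^2 ≡ 16² = 256 ≡ 28 (mod 38)
  16^4 ≡ 28² = 784 ≡ 24 (mod 38)
  16^8 ≡ 24² = 576 ≡ 6 (mod 38)
  16^16 ≡ 6² = 36 ≡ 36 (mod 38)
28 = 16 + 8 + 4, so 16^28 = 16^16 × 16^8 × 16^4 ≡ 36 × 6 × 24 (mod 38)
Multiplying step by step:
  36 × 6 = 216 ≡ 26 (mod 38)
  26 × 24 = 624 ≡ 16 (mod 38)
Result: 16^28 ≡ 16 (mod 38)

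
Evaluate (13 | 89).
(13/89) = 13^{44} mod 89 = -1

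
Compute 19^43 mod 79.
Using repeated squaring. 43 = 32 + 8 + 2 + 1 (binary 101011). Repeated squaring mod 79: 19^1 ≡ 19; 19^2 ≡ 19² = 361 ≡ 45; 19^4 ≡ 45² = 2025 ≡ 50; 19^8 ≡ 50² = 2500 ≡ 51; 19^16 ≡ 51² = 2601 ≡ 73; 19^32 ≡ 73² = 5329 ≡ 36. Multiply: 19^43 = 19^32 × 19^8 × 19^2 × 19^1 ≡ 36 × 51 × 45 × 19 (mod 79): 36 × 51 = 1836 ≡ 19; 19 × 45 = 855 ≡ 65; 65 × 19 = 1235 ≡ 50. So 19^43 ≡ 50 (mod 79).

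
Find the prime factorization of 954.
2 × 3^2 × 53

Divide by primes starting from smallest:
954 ÷ 2 = 477
477 ÷ 3 = 159
159 ÷ 3 = 53
53 ÷ 53 = 1

954 = 2 × 3^2 × 53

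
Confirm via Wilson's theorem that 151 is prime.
(150)! mod 151 = 150. Since this equals -1 (mod 151), Wilson confirms 151 is prime.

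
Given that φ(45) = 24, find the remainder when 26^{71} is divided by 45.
By Euler: 26^{24} ≡ 1 (mod 45) since gcd(26, 45) = 1. 71 = 2×24 + 23. So 26^{71} ≡ 26^{23} ≡ 26 (mod 45)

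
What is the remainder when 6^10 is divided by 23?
10 = 8 + 2 (binary 1010). Repeated squaring mod 23: 6^1 ≡ 6; 6^2 ≡ 6² = 36 ≡ 13; 6^4 ≡ 13² = 169 ≡ 8; 6^8 ≡ 8² = 64 ≡ 18. Multiply: 6^10 = 6^8 × 6^2 ≡ 18 × 13 (mod 23): 18 × 13 = 234 ≡ 4. So 6^10 ≡ 4 (mod 23).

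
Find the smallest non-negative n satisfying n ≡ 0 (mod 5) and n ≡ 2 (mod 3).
M = 5 × 3 = 15. M₁ = 3, y₁ ≡ 2 (mod 5). M₂ = 5, y₂ ≡ 2 (mod 3). n = 0×3×2 + 2×5×2 ≡ 5 (mod 15)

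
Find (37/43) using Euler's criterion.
(37/43) = 37^{21} mod 43 = -1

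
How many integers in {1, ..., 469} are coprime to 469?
396

Prime factorization: 469 = 7 × 67
Using the formula φ(n) = n × Π(1 - 1/p) for each prime factor p:
φ(469) = 469 × (1 - 1/7) × (1 - 1/67)
φ(469) = 396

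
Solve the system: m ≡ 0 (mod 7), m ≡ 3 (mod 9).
M = 7 × 9 = 63. M₁ = 9, y₁ ≡ 4 (mod 7). M₂ = 7, y₂ ≡ 4 (mod 9). m = 0×9×4 + 3×7×4 ≡ 21 (mod 63)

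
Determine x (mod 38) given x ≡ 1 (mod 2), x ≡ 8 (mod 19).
27

Using the Chinese Remainder Theorem:
M = product of moduli = 38
For equation 1: M_1 = 19, 19 ≡ 1 (mod 2), inverse of 19 mod 2 is 1 (check: 1 × 1 = 1 ≡ 1 (mod 2))
For equation 2: M_2 = 2, 2 ≡ 2 (mod 19), inverse of 2 mod 19 is 10 (check: 2 × 10 = 20 ≡ 1 (mod 19))
Combine: x ≡ Σ r_i×M_i×(M_i⁻¹ mod m_i) = 1×19×1 + 8×2×10 = 19 + 160 = 179
179 mod 38 = 27
x ≡ 27 (mod 38)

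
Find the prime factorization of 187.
11 × 17

Divide by primes starting from smallest:
187 ÷ 11 = 17
17 ÷ 17 = 1

187 = 11 × 17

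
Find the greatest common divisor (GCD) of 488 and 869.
1

Using the Euclidean algorithm:
488 = 0 × 869 + 488
869 = 1 × 488 + 381
488 = 1 × 381 + 107
381 = 3 × 107 + 60
107 = 1 × 60 + 47
60 = 1 × 47 + 13
47 = 3 × 13 + 8
13 = 1 × 8 + 5
8 = 1 × 5 + 3
5 = 1 × 3 + 2
3 = 1 × 2 + 1
2 = 2 × 1 + 0

GCD(488, 869) = 1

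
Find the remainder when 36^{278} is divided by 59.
By Fermat: 36^{58} ≡ 1 (mod 59). 278 = 4×58 + 46. So 36^{278} ≡ 36^{46} ≡ 12 (mod 59)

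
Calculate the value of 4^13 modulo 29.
Using repeated squaring. 13 = 8 + 4 + 1 (binary 1101). Repeated squaring mod 29: 4^1 ≡ 4; 4^2 ≡ 4² = 16 ≡ 16; 4^4 ≡ 16² = 256 ≡ 24; 4^8 ≡ 24² = 576 ≡ 25. Multiply: 4^13 = 4^8 × 4^4 × 4^1 ≡ 25 × 24 × 4 (mod 29): 25 × 24 = 600 ≡ 20; 20 × 4 = 80 ≡ 22. So 4^13 ≡ 22 (mod 29).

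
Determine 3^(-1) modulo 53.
3^(-1) ≡ 18 (mod 53). Verification: 3 × 18 = 54 ≡ 1 (mod 53)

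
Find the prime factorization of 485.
5 × 97

Divide by primes starting from smallest:
485 ÷ 5 = 97
97 ÷ 97 = 1

485 = 5 × 97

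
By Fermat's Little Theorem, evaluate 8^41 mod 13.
By Fermat: 8^{12} ≡ 1 (mod 13). 41 = 3×12 + 5. So 8^{41} ≡ 8^{5} ≡ 8 (mod 13)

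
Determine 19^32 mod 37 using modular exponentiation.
Using repeated squaring. 32 = 32 (binary 100000). Repeated squaring mod 37: 19^1 ≡ 19; 19^2 ≡ 19² = 361 ≡ 28; 19^4 ≡ 28² = 784 ≡ 7; 19^8 ≡ 7² = 49 ≡ 12; 19^16 ≡ 12² = 144 ≡ 33; 19^32 ≡ 33² = 1089 ≡ 16. So 19^32 ≡ 16 (mod 37).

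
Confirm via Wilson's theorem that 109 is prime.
(108)! mod 109 = 108. Since this equals -1 (mod 109), Wilson confirms 109 is prime.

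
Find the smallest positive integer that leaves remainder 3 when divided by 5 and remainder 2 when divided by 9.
M = 5 × 9 = 45. M₁ = 9, y₁ ≡ 4 (mod 5). M₂ = 5, y₂ ≡ 2 (mod 9). z = 3×9×4 + 2×5×2 ≡ 38 (mod 45). The smallest positive such number is 38.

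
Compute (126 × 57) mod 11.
10

(126 × 57) = 7182
7182 mod 11 = 10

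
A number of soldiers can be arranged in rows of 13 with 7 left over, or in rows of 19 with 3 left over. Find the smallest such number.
M = 13 × 19 = 247. M₁ = 19, y₁ ≡ 11 (mod 13). M₂ = 13, y₂ ≡ 3 (mod 19). t = 7×19×11 + 3×13×3 ≡ 98 (mod 247). The smallest positive such number is 98.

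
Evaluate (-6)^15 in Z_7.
Using Fermat: (-6)^{6} ≡ 1 (mod 7). 15 ≡ 3 (mod 6). So (-6)^{15} ≡ (-6)^{3} ≡ 1 (mod 7)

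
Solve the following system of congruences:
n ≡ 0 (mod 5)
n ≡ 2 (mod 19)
40

Using the Chinese Remainder Theorem:
M = product of moduli = 95
For equation 1: M_1 = 19, 19 ≡ 4 (mod 5), inverse of 19 mod 5 is 4 (check: 4 × 4 = 16 ≡ 1 (mod 5))
For equation 2: M_2 = 5, 5 ≡ 5 (mod 19), inverse of 5 mod 19 is 4 (check: 5 × 4 = 20 ≡ 1 (mod 19))
Combine: n ≡ Σ r_i×M_i×(M_i⁻¹ mod m_i) = 0×19×4 + 2×5×4 = 0 + 40 = 40
40 mod 95 = 40
n ≡ 40 (mod 95)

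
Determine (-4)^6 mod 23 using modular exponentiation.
(-4) ≡ 19 (mod 23). 6 = 4 + 2 (binary 110). Repeated squaring mod 23: 19^1 ≡ 19; 19^2 ≡ 19² = 361 ≡ 16; 19^4 ≡ 16² = 256 ≡ 3. Multiply: (-4)^6 ≡ 19^4 × 19^2 ≡ 3 × 16 (mod 23): 3 × 16 = 48 ≡ 2. So (-4)^6 ≡ 2 (mod 23).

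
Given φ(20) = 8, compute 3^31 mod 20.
By Euler: 3^{8} ≡ 1 (mod 20) since gcd(3, 20) = 1. 31 = 3×8 + 7. So 3^{31} ≡ 3^{7} ≡ 7 (mod 20)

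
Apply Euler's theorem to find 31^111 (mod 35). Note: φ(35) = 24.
By Euler: 31^{24} ≡ 1 (mod 35) since gcd(31, 35) = 1. 111 = 4×24 + 15. So 31^{111} ≡ 31^{15} ≡ 6 (mod 35)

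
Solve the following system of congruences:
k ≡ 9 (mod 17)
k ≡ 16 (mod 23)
315

Using the Chinese Remainder Theorem:
M = product of moduli = 391
For equation 1: M_1 = 23, 23 ≡ 6 (mod 17), inverse of 23 mod 17 is 3 (check: 6 × 3 = 18 ≡ 1 (mod 17))
For equation 2: M_2 = 17, 17 ≡ 17 (mod 23), inverse of 17 mod 23 is 19 (check: 17 × 19 = 323 ≡ 1 (mod 23))
Combine: k ≡ Σ r_i×M_i×(M_i⁻¹ mod m_i) = 9×23×3 + 16×17×19 = 621 + 5168 = 5789
5789 mod 391 = 315
k ≡ 315 (mod 391)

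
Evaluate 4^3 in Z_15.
3 = 2 + 1 (binary 11). Repeated squaring mod 15: 4^1 ≡ 4; 4^2 ≡ 4² = 16 ≡ 1. Multiply: 4^3 = 4^2 × 4^1 ≡ 1 × 4 (mod 15): 1 × 4 = 4 ≡ 4. So 4^3 ≡ 4 (mod 15).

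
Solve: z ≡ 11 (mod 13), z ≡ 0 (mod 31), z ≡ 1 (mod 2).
M = 13 × 31 × 2 = 806. M₁ = 62, y₁ ≡ 4 (mod 13). M₂ = 26, y₂ ≡ 6 (mod 31). M₃ = 403, y₃ ≡ 1 (mod 2). z = 11×62×4 + 0×26×6 + 1×403×1 ≡ 713 (mod 806)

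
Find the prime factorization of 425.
5^2 × 17

Divide by primes starting from smallest:
425 ÷ 5 = 85
85 ÷ 5 = 17
17 ÷ 17 = 1

425 = 5^2 × 17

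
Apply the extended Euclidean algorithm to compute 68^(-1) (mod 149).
Extended GCD: 68(-46) + 149(21) = 1. So 68^(-1) ≡ 103 ≡ 103 (mod 149). Verify: 68 × 103 = 7004 ≡ 1 (mod 149)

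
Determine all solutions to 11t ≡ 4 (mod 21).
8

Since gcd(11, 21) = 1 divides 4, a solution exists.
Multiply both sides by the inverse of 11 mod 21:
  11^(-1) mod 21 = 2
  x ≡ 2 × 4 ≡ 8 ≡ 8 (mod 21)
Verification: 11 × 8 = 88 = 4 × 21 + 4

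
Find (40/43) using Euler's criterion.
(40/43) = 40^{21} mod 43 = 1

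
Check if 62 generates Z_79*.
p - 1 = 78 has prime divisors 2, 3, 13. Check 62^(78/q) mod 79 for each: 62^(78/2) = 62^39 ≡ 1, 62^(78/3) = 62^26 ≡ 1, 62^(78/13) = 62^6 ≡ 67 (mod 79). Since 62^39 ≡ 1 (mod 79), the order of 62 divides 39 (in fact the order is 13) ≠ 78, so it is not a primitive root.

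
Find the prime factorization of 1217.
1217

Divide by primes starting from smallest:
1217 ÷ 1217 = 1

1217 = 1217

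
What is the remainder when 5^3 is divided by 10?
3 = 2 + 1 (binary 11). Repeated squaring mod 10: 5^1 ≡ 5; 5^2 ≡ 5² = 25 ≡ 5. Multiply: 5^3 = 5^2 × 5^1 ≡ 5 × 5 (mod 10): 5 × 5 = 25 ≡ 5. So 5^3 ≡ 5 (mod 10).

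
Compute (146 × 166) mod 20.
16

(146 × 166) = 24236
24236 mod 20 = 16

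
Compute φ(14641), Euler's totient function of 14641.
13310

Prime factorization: 14641 = 11^4
Using the formula φ(n) = n × Π(1 - 1/p) for each prime factor p:
φ(14641) = 14641 × (1 - 1/11)
φ(14641) = 13310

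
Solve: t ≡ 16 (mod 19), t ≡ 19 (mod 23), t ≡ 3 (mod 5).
M = 19 × 23 × 5 = 2185. M₁ = 115, y₁ ≡ 1 (mod 19). M₂ = 95, y₂ ≡ 8 (mod 23). M₃ = 437, y₃ ≡ 3 (mod 5). t = 16×115×1 + 19×95×8 + 3×437×3 ≡ 548 (mod 2185)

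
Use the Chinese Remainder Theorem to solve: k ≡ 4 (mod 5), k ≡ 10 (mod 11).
54

Using the Chinese Remainder Theorem:
M = product of moduli = 55
For equation 1: M_1 = 11, 11 ≡ 1 (mod 5), inverse of 11 mod 5 is 1 (check: 1 × 1 = 1 ≡ 1 (mod 5))
For equation 2: M_2 = 5, 5 ≡ 5 (mod 11), inverse of 5 mod 11 is 9 (check: 5 × 9 = 45 ≡ 1 (mod 11))
Combine: k ≡ Σ r_i×M_i×(M_i⁻¹ mod m_i) = 4×11×1 + 10×5×9 = 44 + 450 = 494
494 mod 55 = 54
k ≡ 54 (mod 55)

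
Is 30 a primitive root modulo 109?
Yes

To verify, check if 30^(108/q) ≢ 1 (mod 109) for each prime divisor q of 108
Divisors of 108 = 108: [1, 2, 3, 4, 6, 9, 12, 18, 27, 36, 54, 108]
  30^(108/2) = 30^54 ≡ 108 (mod 109)
  30^(108/3) = 30^36 ≡ 45 (mod 109)
Conclusion: 30 is a primitive root modulo 109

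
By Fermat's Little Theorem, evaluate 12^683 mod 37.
By Fermat: 12^{36} ≡ 1 (mod 37). 683 ≡ 35 (mod 36). So 12^{683} ≡ 12^{35} ≡ 34 (mod 37)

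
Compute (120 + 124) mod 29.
12

(120 + 124) = 244
244 mod 29 = 12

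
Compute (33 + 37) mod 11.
4

(33 + 37) = 70
70 mod 11 = 4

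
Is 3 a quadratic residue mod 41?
By Euler's criterion: 3^{20} ≡ 40 (mod 41). Since this equals -1 (≡ 40), 3 is not a QR.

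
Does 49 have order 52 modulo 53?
p - 1 = 52 has prime divisors 2, 13. Check 49^(52/q) mod 53 for each: 49^(52/2) = 49^26 ≡ 1, 49^(52/13) = 49^4 ≡ 44 (mod 53). Since 49^26 ≡ 1 (mod 53), the order of 49 divides 26 (in fact the order is 13) ≠ 52, so it is not a primitive root.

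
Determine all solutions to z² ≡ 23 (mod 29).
The square roots of 23 mod 29 are 20 and 9. Verify: 20² = 400 ≡ 23 (mod 29)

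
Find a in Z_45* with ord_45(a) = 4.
8 has order 4 mod 45 since 8^{4} ≡ 1 (mod 45) and no smaller power works.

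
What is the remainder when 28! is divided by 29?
By Wilson's theorem, (28)! ≡ -1 ≡ 28 (mod 29)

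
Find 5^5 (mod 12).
5 = 4 + 1 (binary 101). Repeated squaring mod 12: 5^1 ≡ 5; 5^2 ≡ 5² = 25 ≡ 1; 5^4 ≡ 1² = 1 ≡ 1. Multiply: 5^5 = 5^4 × 5^1 ≡ 1 × 5 (mod 12): 1 × 5 = 5 ≡ 5. So 5^5 ≡ 5 (mod 12).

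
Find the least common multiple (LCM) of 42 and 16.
336

First find GCD(42, 16) using the Euclidean algorithm:
42 = 2 × 16 + 10
16 = 1 × 10 + 6
10 = 1 × 6 + 4
6 = 1 × 4 + 2
4 = 2 × 2 + 0
GCD(42, 16) = 2

LCM formula: LCM(a, b) = (a × b) / GCD(a, b)
LCM(42, 16) = (42 × 16) / 2
LCM(42, 16) = 672 / 2
LCM(42, 16) = 336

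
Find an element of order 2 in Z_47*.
46 has order 2 mod 47 since 46^{2} ≡ 1 (mod 47) and no smaller power works.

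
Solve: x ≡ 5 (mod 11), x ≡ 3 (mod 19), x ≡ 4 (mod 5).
M = 11 × 19 × 5 = 1045. M₁ = 95, y₁ ≡ 8 (mod 11). M₂ = 55, y₂ ≡ 9 (mod 19). M₃ = 209, y₃ ≡ 4 (mod 5). x = 5×95×8 + 3×55×9 + 4×209×4 ≡ 269 (mod 1045)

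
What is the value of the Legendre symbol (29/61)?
(29/61) = 29^{30} mod 61 = -1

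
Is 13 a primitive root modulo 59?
Yes

To verify, check if 13^(58/q) ≢ 1 (mod 59) for each prime divisor q of 58
Divisors of 58 = 58: [1, 2, 29, 58]
  13^(58/2) = 13^29 ≡ 58 (mod 59)
  13^(58/29) = 13^2 ≡ 51 (mod 59)
Conclusion: 13 is a primitive root modulo 59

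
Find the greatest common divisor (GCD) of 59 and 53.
1

Using the Euclidean algorithm:
59 = 1 × 53 + 6
53 = 8 × 6 + 5
6 = 1 × 5 + 1
5 = 5 × 1 + 0

GCD(59, 53) = 1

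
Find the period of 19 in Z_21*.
Powers of 19 mod 21: 19^1≡19, 19^2≡4, 19^3≡13, 19^4≡16, 19^5≡10, 19^6≡1. Order = 6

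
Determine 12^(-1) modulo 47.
12^(-1) ≡ 4 (mod 47). Verification: 12 × 4 = 48 ≡ 1 (mod 47)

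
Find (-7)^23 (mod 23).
Using Fermat: (-7)^{22} ≡ 1 (mod 23). 23 ≡ 1 (mod 22). So (-7)^{23} ≡ (-7)^{1} ≡ 16 (mod 23)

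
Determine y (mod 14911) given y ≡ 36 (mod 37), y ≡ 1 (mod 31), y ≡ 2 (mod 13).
3070

Using the Chinese Remainder Theorem:
M = product of moduli = 14911
For equation 1: M_1 = 403, 403 ≡ 33 (mod 37), inverse of 403 mod 37 is 9 (check: 33 × 9 = 297 ≡ 1 (mod 37))
For equation 2: M_2 = 481, 481 ≡ 16 (mod 31), inverse of 481 mod 31 is 2 (check: 16 × 2 = 32 ≡ 1 (mod 31))
For equation 3: M_3 = 1147, 1147 ≡ 3 (mod 13), inverse of 1147 mod 13 is 9 (check: 3 × 9 = 27 ≡ 1 (mod 13))
Combine: y ≡ Σ r_i×M_i×(M_i⁻¹ mod m_i) = 36×403×9 + 1×481×2 + 2×1147×9 = 130572 + 962 + 20646 = 152180
152180 mod 14911 = 3070
y ≡ 3070 (mod 14911)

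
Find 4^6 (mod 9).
6 = 4 + 2 (binary 110). Repeated squaring mod 9: 4^1 ≡ 4; 4^2 ≡ 4² = 16 ≡ 7; 4^4 ≡ 7² = 49 ≡ 4. Multiply: 4^6 = 4^4 × 4^2 ≡ 4 × 7 (mod 9): 4 × 7 = 28 ≡ 1. So 4^6 ≡ 1 (mod 9).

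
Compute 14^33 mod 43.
Using repeated squaring. 33 = 32 + 1 (binary 100001). Repeated squaring mod 43: 14^1 ≡ 14; 14^2 ≡ 14² = 196 ≡ 24; 14^4 ≡ 24² = 576 ≡ 17; 14^8 ≡ 17² = 289 ≡ 31; 14^16 ≡ 31² = 961 ≡ 15; 14^32 ≡ 15² = 225 ≡ 10. Multiply: 14^33 = 14^32 × 14^1 ≡ 10 × 14 (mod 43): 10 × 14 = 140 ≡ 11. So 14^33 ≡ 11 (mod 43).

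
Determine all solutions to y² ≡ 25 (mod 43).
The square roots of 25 mod 43 are 38 and 5. Verify: 38² = 1444 ≡ 25 (mod 43)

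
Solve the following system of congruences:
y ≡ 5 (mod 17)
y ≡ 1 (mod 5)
56

Using the Chinese Remainder Theorem:
M = product of moduli = 85
For equation 1: M_1 = 5, 5 ≡ 5 (mod 17), inverse of 5 mod 17 is 7 (check: 5 × 7 = 35 ≡ 1 (mod 17))
For equation 2: M_2 = 17, 17 ≡ 2 (mod 5), inverse of 17 mod 5 is 3 (check: 2 × 3 = 6 ≡ 1 (mod 5))
Combine: y ≡ Σ r_i×M_i×(M_i⁻¹ mod m_i) = 5×5×7 + 1×17×3 = 175 + 51 = 226
226 mod 85 = 56
y ≡ 56 (mod 85)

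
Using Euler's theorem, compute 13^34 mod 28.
By Euler: 13^{12} ≡ 1 (mod 28) since gcd(13, 28) = 1. 34 = 2×12 + 10. So 13^{34} ≡ 13^{10} ≡ 1 (mod 28)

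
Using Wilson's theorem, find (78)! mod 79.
By Wilson's theorem, (78)! ≡ -1 ≡ 78 (mod 79)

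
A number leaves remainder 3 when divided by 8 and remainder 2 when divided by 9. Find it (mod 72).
M = 8 × 9 = 72. M₁ = 9, y₁ ≡ 1 (mod 8). M₂ = 8, y₂ ≡ 8 (mod 9). k = 3×9×1 + 2×8×8 ≡ 11 (mod 72)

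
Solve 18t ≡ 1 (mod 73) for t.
69

Using Extended Euclidean Algorithm:
gcd(18, 73) = 1
Bezout coefficients: 18 × -4 + 73 × 1 = 1
So 18 × -4 ≡ 1 (mod 73)
The inverse is -4 mod 73 = 69
Verification: 18 × 69 = 1242 = 17 × 73 + 1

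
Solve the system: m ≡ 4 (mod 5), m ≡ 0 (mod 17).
M = 5 × 17 = 85. M₁ = 17, y₁ ≡ 3 (mod 5). M₂ = 5, y₂ ≡ 7 (mod 17). m = 4×17×3 + 0×5×7 ≡ 34 (mod 85)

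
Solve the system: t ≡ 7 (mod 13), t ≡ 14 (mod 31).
M = 13 × 31 = 403. M₁ = 31, y₁ ≡ 8 (mod 13). M₂ = 13, y₂ ≡ 12 (mod 31). t = 7×31×8 + 14×13×12 ≡ 293 (mod 403)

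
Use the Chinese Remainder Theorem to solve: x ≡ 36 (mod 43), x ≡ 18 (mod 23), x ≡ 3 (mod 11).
5239

Using the Chinese Remainder Theorem:
M = product of moduli = 10879
For equation 1: M_1 = 253, 253 ≡ 38 (mod 43), inverse of 253 mod 43 is 17 (check: 38 × 17 = 646 ≡ 1 (mod 43))
For equation 2: M_2 = 473, 473 ≡ 13 (mod 23), inverse of 473 mod 23 is 16 (check: 13 × 16 = 208 ≡ 1 (mod 23))
For equation 3: M_3 = 989, 989 ≡ 10 (mod 11), inverse of 989 mod 11 is 10 (check: 10 × 10 = 100 ≡ 1 (mod 11))
Combine: x ≡ Σ r_i×M_i×(M_i⁻¹ mod m_i) = 36×253×17 + 18×473×16 + 3×989×10 = 154836 + 136224 + 29670 = 320730
320730 mod 10879 = 5239
x ≡ 5239 (mod 10879)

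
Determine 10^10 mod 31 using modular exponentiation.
10 = 8 + 2 (binary 1010). Repeated squaring mod 31: 10^1 ≡ 10; 10^2 ≡ 10² = 100 ≡ 7; 10^4 ≡ 7² = 49 ≡ 18; 10^8 ≡ 18² = 324 ≡ 14. Multiply: 10^10 = 10^8 × 10^2 ≡ 14 × 7 (mod 31): 14 × 7 = 98 ≡ 5. So 10^10 ≡ 5 (mod 31).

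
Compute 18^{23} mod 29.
2

Using successive squaring:
Binary expansion of 23: 10111
Powers of 18 mod 29 (each is the square of the previous):
  18^1 ≡ 18 (mod 29)
  18^2 ≡ 18² = 324 ≡ 5 (mod 29)
  18^4 ≡ 5² = 25 ≡ 25 (mod 29)
  18^8 ≡ 25² = 625 ≡ 16 (mod 29)
  18^16 ≡ 16² = 256 ≡ 24 (mod 29)
23 = 16 + 4 + 2 + 1, so 18^23 = 18^16 × 18^4 × 18^2 × 18^1 ≡ 24 × 25 × 5 × 18 (mod 29)
Multiplying step by step:
  24 × 25 = 600 ≡ 20 (mod 29)
  20 × 5 = 100 ≡ 13 (mod 29)
  13 × 18 = 234 ≡ 2 (mod 29)
Result: 18^23 ≡ 2 (mod 29)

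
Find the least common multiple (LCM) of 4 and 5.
20

First find GCD(4, 5) using the Euclidean algorithm:
4 = 0 × 5 + 4
5 = 1 × 4 + 1
4 = 4 × 1 + 0
GCD(4, 5) = 1

LCM formula: LCM(a, b) = (a × b) / GCD(a, b)
LCM(4, 5) = (4 × 5) / 1
LCM(4, 5) = 20 / 1
LCM(4, 5) = 20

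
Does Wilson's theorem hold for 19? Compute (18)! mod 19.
(18)! mod 19 = 18. Since this equals -1 (mod 19), Wilson confirms 19 is prime.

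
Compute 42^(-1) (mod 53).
24

Using Extended Euclidean Algorithm:
gcd(42, 53) = 1
Bezout coefficients: 42 × 24 + 53 × -19 = 1
So 42 × 24 ≡ 1 (mod 53)
The inverse is 24 mod 53 = 24
Verification: 42 × 24 = 1008 = 19 × 53 + 1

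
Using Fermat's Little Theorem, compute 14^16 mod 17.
By Fermat's Little Theorem, 14^{16} ≡ 1 (mod 17) since 17 is prime and gcd(14, 17) = 1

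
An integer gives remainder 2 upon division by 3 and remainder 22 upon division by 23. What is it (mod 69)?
M = 3 × 23 = 69. M₁ = 23, y₁ ≡ 2 (mod 3). M₂ = 3, y₂ ≡ 8 (mod 23). r = 2×23×2 + 22×3×8 ≡ 68 (mod 69). The smallest positive such number is 68.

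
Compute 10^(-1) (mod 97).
10^(-1) ≡ 68 (mod 97). Verification: 10 × 68 = 680 ≡ 1 (mod 97)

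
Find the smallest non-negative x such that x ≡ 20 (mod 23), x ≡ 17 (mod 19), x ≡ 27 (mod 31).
5793

Using the Chinese Remainder Theorem:
M = product of moduli = 13547
For equation 1: M_1 = 589, 589 ≡ 14 (mod 23), inverse of 589 mod 23 is 5 (check: 14 × 5 = 70 ≡ 1 (mod 23))
For equation 2: M_2 = 713, 713 ≡ 10 (mod 19), inverse of 713 mod 19 is 2 (check: 10 × 2 = 20 ≡ 1 (mod 19))
For equation 3: M_3 = 437, 437 ≡ 3 (mod 31), inverse of 437 mod 31 is 21 (check: 3 × 21 = 63 ≡ 1 (mod 31))
Combine: x ≡ Σ r_i×M_i×(M_i⁻¹ mod m_i) = 20×589×5 + 17×713×2 + 27×437×21 = 58900 + 24242 + 247779 = 330921
330921 mod 13547 = 5793
x ≡ 5793 (mod 13547)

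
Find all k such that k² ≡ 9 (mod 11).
The square roots of 9 mod 11 are 3 and 8. Verify: 3² = 9 ≡ 9 (mod 11)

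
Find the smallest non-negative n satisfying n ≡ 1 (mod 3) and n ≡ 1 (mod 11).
M = 3 × 11 = 33. M₁ = 11, y₁ ≡ 2 (mod 3). M₂ = 3, y₂ ≡ 4 (mod 11). n = 1×11×2 + 1×3×4 ≡ 1 (mod 33)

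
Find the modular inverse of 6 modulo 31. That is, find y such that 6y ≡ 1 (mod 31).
26

Using Extended Euclidean Algorithm:
gcd(6, 31) = 1
Bezout coefficients: 6 × -5 + 31 × 1 = 1
So 6 × -5 ≡ 1 (mod 31)
The inverse is -5 mod 31 = 26
Verification: 6 × 26 = 156 = 5 × 31 + 1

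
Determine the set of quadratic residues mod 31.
QRs mod 31: {1, 2, 4, 5, 7, 8, 9, 10, 14, 16, 18, 19, 20, 25, 28}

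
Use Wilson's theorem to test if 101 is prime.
(100)! mod 101 = 100. Since 100 ≡ -1 (mod 101), 101 is prime.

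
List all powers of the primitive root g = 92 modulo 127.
g^1, g^2, ..., g^{126} mod 127: {92, 82, 51, 120, 118, 61, 24, 49, 63, 81, 86, 38, 67, 68, 33, 115, 39, 32, 23, 84, 108, 30, 93, 47, 6, 44, 111, 52, 85, 73, 112, 17, 40, 124, 105, 8, 101, 21, 27, 71, 55, 107, 65, 11, 123, 13, 53, 50, 28, 36, 10, 31, 58, 2, 57, 37, 102, 113, 109, 122, 48, 98, 126, 35, 45, 76, 7, 9, 66, 103, 78, 64, 46, 41, 89, 60, 59, 94, 12, 88, 95, 104, 43, 19, 97, 34, 80, 121, 83, 16, 75, 42, 54, 15, 110, 87, 3, 22, 119, 26, 106, 100, 56, 72, 20, 62, 116, 4, 114, 74, 77, 99, 91, 117, 96, 69, 125, 70, 90, 25, 14, 18, 5, 79, 29, 1}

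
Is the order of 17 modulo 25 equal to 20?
Yes, ord_25(17) = 20.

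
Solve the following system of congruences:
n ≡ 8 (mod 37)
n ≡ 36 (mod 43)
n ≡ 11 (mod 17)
8851

Using the Chinese Remainder Theorem:
M = product of moduli = 27047
For equation 1: M_1 = 731, 731 ≡ 28 (mod 37), inverse of 731 mod 37 is 4 (check: 28 × 4 = 112 ≡ 1 (mod 37))
For equation 2: M_2 = 629, 629 ≡ 27 (mod 43), inverse of 629 mod 43 is 8 (check: 27 × 8 = 216 ≡ 1 (mod 43))
For equation 3: M_3 = 1591, 1591 ≡ 10 (mod 17), inverse of 1591 mod 17 is 12 (check: 10 × 12 = 120 ≡ 1 (mod 17))
Combine: n ≡ Σ r_i×M_i×(M_i⁻¹ mod m_i) = 8×731×4 + 36×629×8 + 11×1591×12 = 23392 + 181152 + 210012 = 414556
414556 mod 27047 = 8851
n ≡ 8851 (mod 27047)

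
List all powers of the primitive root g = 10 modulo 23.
g^1, g^2, ..., g^{22} mod 23: {10, 8, 11, 18, 19, 6, 14, 2, 20, 16, 22, 13, 15, 12, 5, 4, 17, 9, 21, 3, 7, 1}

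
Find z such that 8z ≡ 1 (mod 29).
8^(-1) ≡ 11 (mod 29). Verification: 8 × 11 = 88 ≡ 1 (mod 29)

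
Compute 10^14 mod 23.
Using repeated squaring. 14 = 8 + 4 + 2 (binary 1110). Repeated squaring mod 23: 10^1 ≡ 10; 10^2 ≡ 10² = 100 ≡ 8; 10^4 ≡ 8² = 64 ≡ 18; 10^8 ≡ 18² = 324 ≡ 2. Multiply: 10^14 = 10^8 × 10^4 × 10^2 ≡ 2 × 18 × 8 (mod 23): 2 × 18 = 36 ≡ 13; 13 × 8 = 104 ≡ 12. So 10^14 ≡ 12 (mod 23).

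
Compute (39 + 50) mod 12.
5

(39 + 50) = 89
89 mod 12 = 5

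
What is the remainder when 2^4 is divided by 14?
4 = 4 (binary 100). Repeated squaring mod 14: 2^1 ≡ 2; 2^2 ≡ 2² = 4 ≡ 4; 2^4 ≡ 4² = 16 ≡ 2. So 2^4 ≡ 2 (mod 14).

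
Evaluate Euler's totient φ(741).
432

Prime factorization: 741 = 3 × 13 × 19
Using the formula φ(n) = n × Π(1 - 1/p) for each prime factor p:
φ(741) = 741 × (1 - 1/3) × (1 - 1/13) × (1 - 1/19)
φ(741) = 432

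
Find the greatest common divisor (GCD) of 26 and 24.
2

Using the Euclidean algorithm:
26 = 1 × 24 + 2
24 = 12 × 2 + 0

GCD(26, 24) = 2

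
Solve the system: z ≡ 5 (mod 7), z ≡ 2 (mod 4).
M = 7 × 4 = 28. M₁ = 4, y₁ ≡ 2 (mod 7). M₂ = 7, y₂ ≡ 3 (mod 4). z = 5×4×2 + 2×7×3 ≡ 26 (mod 28)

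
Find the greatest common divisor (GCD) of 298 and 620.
2

Using the Euclidean algorithm:
298 = 0 × 620 + 298
620 = 2 × 298 + 24
298 = 12 × 24 + 10
24 = 2 × 10 + 4
10 = 2 × 4 + 2
4 = 2 × 2 + 0

GCD(298, 620) = 2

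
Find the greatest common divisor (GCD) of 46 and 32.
2

Using the Euclidean algorithm:
46 = 1 × 32 + 14
32 = 2 × 14 + 4
14 = 3 × 4 + 2
4 = 2 × 2 + 0

GCD(46, 32) = 2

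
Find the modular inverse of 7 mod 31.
7^(-1) ≡ 9 (mod 31). Verification: 7 × 9 = 63 ≡ 1 (mod 31)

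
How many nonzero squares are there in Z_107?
For prime 107, there are (p-1)/2 = (107-1)/2 = 53 quadratic residues (excluding 0).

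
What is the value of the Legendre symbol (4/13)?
(4/13) = 4^{6} mod 13 = 1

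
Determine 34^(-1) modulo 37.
34^(-1) ≡ 12 (mod 37). Verification: 34 × 12 = 408 ≡ 1 (mod 37)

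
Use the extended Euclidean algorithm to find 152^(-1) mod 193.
Extended GCD: 152(80) + 193(-63) = 1. So 152^(-1) ≡ 80 ≡ 80 (mod 193). Verify: 152 × 80 = 12160 ≡ 1 (mod 193)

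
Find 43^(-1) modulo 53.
37

Using Extended Euclidean Algorithm:
gcd(43, 53) = 1
Bezout coefficients: 43 × -16 + 53 × 13 = 1
So 43 × -16 ≡ 1 (mod 53)
The inverse is -16 mod 53 = 37
Verification: 43 × 37 = 1591 = 30 × 53 + 1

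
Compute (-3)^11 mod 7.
Using Fermat: (-3)^{6} ≡ 1 (mod 7). 11 ≡ 5 (mod 6). So (-3)^{11} ≡ (-3)^{5} ≡ 2 (mod 7)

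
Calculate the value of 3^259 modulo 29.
Using Fermat: 3^{28} ≡ 1 (mod 29). 259 ≡ 7 (mod 28). So 3^{259} ≡ 3^{7} ≡ 12 (mod 29)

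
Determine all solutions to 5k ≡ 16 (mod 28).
20

Since gcd(5, 28) = 1 divides 16, a solution exists.
Multiply both sides by the inverse of 5 mod 28:
  5^(-1) mod 28 = 17
  x ≡ 17 × 16 ≡ 272 ≡ 20 (mod 28)
Verification: 5 × 20 = 100 = 3 × 28 + 16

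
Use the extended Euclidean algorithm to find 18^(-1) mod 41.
Extended GCD: 18(16) + 41(-7) = 1. So 18^(-1) ≡ 16 ≡ 16 (mod 41). Verify: 18 × 16 = 288 ≡ 1 (mod 41)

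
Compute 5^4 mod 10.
4 = 4 (binary 100). Repeated squaring mod 10: 5^1 ≡ 5; 5^2 ≡ 5² = 25 ≡ 5; 5^4 ≡ 5² = 25 ≡ 5. So 5^4 ≡ 5 (mod 10).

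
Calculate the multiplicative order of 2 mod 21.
Powers of 2 mod 21: 2^1≡2, 2^2≡4, 2^3≡8, 2^4≡16, 2^5≡11, 2^6≡1. Order = 6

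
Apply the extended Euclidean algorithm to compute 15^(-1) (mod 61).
Extended GCD: 15(-4) + 61(1) = 1. So 15^(-1) ≡ 57 ≡ 57 (mod 61). Verify: 15 × 57 = 855 ≡ 1 (mod 61)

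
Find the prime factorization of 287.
7 × 41

Divide by primes starting from smallest:
287 ÷ 7 = 41
41 ÷ 41 = 1

287 = 7 × 41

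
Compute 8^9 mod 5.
8 ≡ 3 (mod 5). 9 = 8 + 1 (binary 1001). Repeated squaring mod 5: 3^1 ≡ 3; 3^2 ≡ 3² = 9 ≡ 4; 3^4 ≡ 4² = 16 ≡ 1; 3^8 ≡ 1² = 1 ≡ 1. Multiply: 8^9 ≡ 3^8 × 3^1 ≡ 1 × 3 (mod 5): 1 × 3 = 3 ≡ 3. So 8^9 ≡ 3 (mod 5).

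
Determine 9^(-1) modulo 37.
9^(-1) ≡ 33 (mod 37). Verification: 9 × 33 = 297 ≡ 1 (mod 37)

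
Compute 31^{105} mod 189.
181

Using successive squaring:
Binary expansion of 105: 1101001
Powers of 31 mod 189 (each is the square of the previous):
  31^1 ≡ 31 (mod 189)
  31^2 ≡ 31² = 961 ≡ 16 (mod 189)
  31^4 ≡ 16² = 256 ≡ 67 (mod 189)
  31^8 ≡ 67² = 4489 ≡ 142 (mod 189)
  31^16 ≡ 142² = 20164 ≡ 130 (mod 189)
  31^32 ≡ 130² = 16900 ≡ 79 (mod 189)
  31^64 ≡ 79² = 6241 ≡ 4 (mod 189)
105 = 64 + 32 + 8 + 1, so 31^105 = 31^64 × 31^32 × 31^8 × 31^1 ≡ 4 × 79 × 142 × 31 (mod 189)
Multiplying step by step:
  4 × 79 = 316 ≡ 127 (mod 189)
  127 × 142 = 18034 ≡ 79 (mod 189)
  79 × 31 = 2449 ≡ 181 (mod 189)
Result: 31^105 ≡ 181 (mod 189)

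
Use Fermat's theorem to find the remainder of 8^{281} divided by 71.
8

By Fermat's Little Theorem, a^(p-1) ≡ 1 (mod p) for prime p and gcd(a, p) = 1
Here p = 71, so 8^70 ≡ 1 (mod 71)
We can reduce the exponent: 281 mod 70 = 1
So 8^281 ≡ 8^1 (mod 71)
Computing: 8^1 mod 71 = 8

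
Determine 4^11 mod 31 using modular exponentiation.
Using repeated squaring. 11 = 8 + 2 + 1 (binary 1011). Repeated squaring mod 31: 4^1 ≡ 4; 4^2 ≡ 4² = 16 ≡ 16; 4^4 ≡ 16² = 256 ≡ 8; 4^8 ≡ 8² = 64 ≡ 2. Multiply: 4^11 = 4^8 × 4^2 × 4^1 ≡ 2 × 16 × 4 (mod 31): 2 × 16 = 32 ≡ 1; 1 × 4 = 4 ≡ 4. So 4^11 ≡ 4 (mod 31).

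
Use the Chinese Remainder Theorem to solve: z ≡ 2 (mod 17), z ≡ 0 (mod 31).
M = 17 × 31 = 527. M₁ = 31, y₁ ≡ 11 (mod 17). M₂ = 17, y₂ ≡ 11 (mod 31). z = 2×31×11 + 0×17×11 ≡ 155 (mod 527)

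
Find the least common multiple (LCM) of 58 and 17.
986

First find GCD(58, 17) using the Euclidean algorithm:
58 = 3 × 17 + 7
17 = 2 × 7 + 3
7 = 2 × 3 + 1
3 = 3 × 1 + 0
GCD(58, 17) = 1

LCM formula: LCM(a, b) = (a × b) / GCD(a, b)
LCM(58, 17) = (58 × 17) / 1
LCM(58, 17) = 986 / 1
LCM(58, 17) = 986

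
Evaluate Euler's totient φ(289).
272

Prime factorization: 289 = 17^2
Using the formula φ(n) = n × Π(1 - 1/p) for each prime factor p:
φ(289) = 289 × (1 - 1/17)
φ(289) = 272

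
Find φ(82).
40

Prime factorization: 82 = 2 × 41
Using the formula φ(n) = n × Π(1 - 1/p) for each prime factor p:
φ(82) = 82 × (1 - 1/2) × (1 - 1/41)
φ(82) = 40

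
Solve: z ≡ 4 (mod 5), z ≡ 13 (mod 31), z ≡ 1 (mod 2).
M = 5 × 31 × 2 = 310. M₁ = 62, y₁ ≡ 3 (mod 5). M₂ = 10, y₂ ≡ 28 (mod 31). M₃ = 155, y₃ ≡ 1 (mod 2). z = 4×62×3 + 13×10×28 + 1×155×1 ≡ 199 (mod 310)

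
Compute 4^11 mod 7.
Using Fermat: 4^{6} ≡ 1 (mod 7). 11 ≡ 5 (mod 6). So 4^{11} ≡ 4^{5} ≡ 2 (mod 7)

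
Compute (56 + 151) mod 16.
15

(56 + 151) = 207
207 mod 16 = 15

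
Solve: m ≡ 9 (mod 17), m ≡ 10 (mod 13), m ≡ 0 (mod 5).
M = 17 × 13 × 5 = 1105. M₁ = 65, y₁ ≡ 11 (mod 17). M₂ = 85, y₂ ≡ 2 (mod 13). M₃ = 221, y₃ ≡ 1 (mod 5). m = 9×65×11 + 10×85×2 + 0×221×1 ≡ 400 (mod 1105)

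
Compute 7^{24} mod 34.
33

Using successive squaring:
Binary expansion of 24: 11000
Powers of 7 mod 34 (each is the square of the previous):
  7^1 ≡ 7 (mod 34)
  7^2 ≡ 7² = 49 ≡ 15 (mod 34)
  7^4 ≡ 15² = 225 ≡ 21 (mod 34)
  7^8 ≡ 21² = 441 ≡ 33 (mod 34)
  7^16 ≡ 33² = 1089 ≡ 1 (mod 34)
24 = 16 + 8, so 7^24 = 7^16 × 7^8 ≡ 1 × 33 (mod 34)
Multiplying step by step:
  1 × 33 = 33 ≡ 33 (mod 34)
Result: 7^24 ≡ 33 (mod 34)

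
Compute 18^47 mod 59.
Using repeated squaring. 47 = 32 + 8 + 4 + 2 + 1 (binary 101111). Repeated squaring mod 59: 18^1 ≡ 18; 18^2 ≡ 18² = 324 ≡ 29; 18^4 ≡ 29² = 841 ≡ 15; 18^8 ≡ 15² = 225 ≡ 48; 18^16 ≡ 48² = 2304 ≡ 3; 18^32 ≡ 3² = 9 ≡ 9. Multiply: 18^47 = 18^32 × 18^8 × 18^4 × 18^2 × 18^1 ≡ 9 × 48 × 15 × 29 × 18 (mod 59): 9 × 48 = 432 ≡ 19; 19 × 15 = 285 ≡ 49; 49 × 29 = 1421 ≡ 5; 5 × 18 = 90 ≡ 31. So 18^47 ≡ 31 (mod 59).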